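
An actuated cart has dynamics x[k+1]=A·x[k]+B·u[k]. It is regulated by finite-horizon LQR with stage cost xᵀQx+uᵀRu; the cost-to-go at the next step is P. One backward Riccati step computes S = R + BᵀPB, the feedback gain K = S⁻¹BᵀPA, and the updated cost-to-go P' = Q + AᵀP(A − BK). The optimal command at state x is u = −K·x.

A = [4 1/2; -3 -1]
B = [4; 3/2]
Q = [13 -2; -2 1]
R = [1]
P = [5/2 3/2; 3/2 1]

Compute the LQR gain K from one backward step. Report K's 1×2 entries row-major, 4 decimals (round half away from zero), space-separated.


BᵀP = [12.2500 7.5000]
S = R + BᵀPB = [1] + [60.2500] = [61.2500]
BᵀPA = [26.5000 -1.3750]
K = S⁻¹·BᵀPA = [0.4327 -0.0224]
A−BK = [2.2694 0.5898; -3.6490 -0.9663]
AᵀP(A−BK) = [1.5347 0.3449; 0.3449 0.0941]
P' = Q + AᵀP(A−BK) = [14.5347 -1.6551; -1.6551 1.0941]
tr(P') = 15.6288

0.4327 -0.0224


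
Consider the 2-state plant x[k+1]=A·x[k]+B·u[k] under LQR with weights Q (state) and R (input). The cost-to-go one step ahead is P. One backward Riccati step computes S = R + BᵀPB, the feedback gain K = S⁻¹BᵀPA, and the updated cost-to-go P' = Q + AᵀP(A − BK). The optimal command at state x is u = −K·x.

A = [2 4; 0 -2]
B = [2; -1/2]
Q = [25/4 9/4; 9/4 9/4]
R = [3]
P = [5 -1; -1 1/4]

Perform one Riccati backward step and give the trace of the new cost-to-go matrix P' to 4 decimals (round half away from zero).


BᵀP = [10.5000 -2.1250]
S = R + BᵀPB = [3] + [22.0625] = [25.0625]
BᵀPA = [21.0000 46.2500]
K = S⁻¹·BᵀPA = [0.8379 1.8454]
A−BK = [0.3242 0.3092; 0.4190 -1.0773]
AᵀP(A−BK) = [2.4040 5.2469; 5.2469 11.6509]
P' = Q + AᵀP(A−BK) = [8.6540 7.4969; 7.4969 13.9009]
tr(P') = 22.5549

22.5549


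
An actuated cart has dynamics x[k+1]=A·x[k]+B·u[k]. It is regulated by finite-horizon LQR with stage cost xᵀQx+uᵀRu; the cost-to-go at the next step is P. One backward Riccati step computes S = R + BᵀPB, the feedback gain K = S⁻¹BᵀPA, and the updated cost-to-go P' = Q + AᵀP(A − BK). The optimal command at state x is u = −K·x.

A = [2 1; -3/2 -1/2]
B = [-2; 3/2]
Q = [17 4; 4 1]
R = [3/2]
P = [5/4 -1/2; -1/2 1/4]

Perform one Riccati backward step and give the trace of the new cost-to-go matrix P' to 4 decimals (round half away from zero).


19.5481

BᵀP = [-3.2500 1.3750]
S = R + BᵀPB = [3/2] + [8.5625] = [10.0625]
BᵀPA = [-8.5625 -3.9375]
K = S⁻¹·BᵀPA = [-0.8509 -0.3913]
A−BK = [0.2981 0.2174; -0.2236 0.0870]
AᵀP(A−BK) = [1.2764 0.5870; 0.5870 0.2717]
P' = Q + AᵀP(A−BK) = [18.2764 4.5870; 4.5870 1.2717]
tr(P') = 19.5481


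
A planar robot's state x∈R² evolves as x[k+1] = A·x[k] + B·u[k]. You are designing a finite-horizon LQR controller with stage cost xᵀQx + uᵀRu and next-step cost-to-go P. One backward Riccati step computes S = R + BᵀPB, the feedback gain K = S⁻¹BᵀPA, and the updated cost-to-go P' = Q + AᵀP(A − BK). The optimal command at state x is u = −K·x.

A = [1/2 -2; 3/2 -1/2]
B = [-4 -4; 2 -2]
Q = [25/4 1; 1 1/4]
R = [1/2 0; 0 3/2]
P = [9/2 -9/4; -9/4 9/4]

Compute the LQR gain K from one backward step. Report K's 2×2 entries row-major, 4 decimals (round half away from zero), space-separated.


0.2800 0.1468 -0.3793 0.3334

BᵀP = [-22.5000 13.5000; -13.5000 4.5000]
S = R + BᵀPB = [1/2 0; 0 3/2] + [117.0000 63.0000; 63.0000 45.0000] = [117.5000 63.0000; 63.0000 46.5000]
BᵀPA = [9.0000 38.2500; 0.0000 24.7500]
K = S⁻¹·BᵀPA = [0.2800 0.1468; -0.3793 0.3334]
A−BK = [0.1026 -0.0793; 0.1814 -0.1267]
AᵀP(A−BK) = [0.2927 -0.1959; -0.1959 0.1967]
P' = Q + AᵀP(A−BK) = [6.5427 0.8041; 0.8041 0.4467]
tr(P') = 6.9894


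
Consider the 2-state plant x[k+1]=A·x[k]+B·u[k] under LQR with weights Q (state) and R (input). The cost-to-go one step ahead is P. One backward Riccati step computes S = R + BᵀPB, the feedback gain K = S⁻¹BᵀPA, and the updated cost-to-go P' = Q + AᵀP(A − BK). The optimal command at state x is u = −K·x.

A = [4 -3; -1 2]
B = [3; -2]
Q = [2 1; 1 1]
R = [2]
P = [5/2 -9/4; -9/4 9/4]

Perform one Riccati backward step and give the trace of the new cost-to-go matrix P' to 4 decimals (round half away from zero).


7.1581

BᵀP = [12.0000 -11.2500]
S = R + BᵀPB = [2] + [58.5000] = [60.5000]
BᵀPA = [59.2500 -58.5000]
K = S⁻¹·BᵀPA = [0.9793 -0.9669]
A−BK = [1.0620 -0.0992; 0.9587 0.0661]
AᵀP(A−BK) = [2.2242 -1.9587; -1.9587 1.9339]
P' = Q + AᵀP(A−BK) = [4.2242 -0.9587; -0.9587 2.9339]
tr(P') = 7.1581


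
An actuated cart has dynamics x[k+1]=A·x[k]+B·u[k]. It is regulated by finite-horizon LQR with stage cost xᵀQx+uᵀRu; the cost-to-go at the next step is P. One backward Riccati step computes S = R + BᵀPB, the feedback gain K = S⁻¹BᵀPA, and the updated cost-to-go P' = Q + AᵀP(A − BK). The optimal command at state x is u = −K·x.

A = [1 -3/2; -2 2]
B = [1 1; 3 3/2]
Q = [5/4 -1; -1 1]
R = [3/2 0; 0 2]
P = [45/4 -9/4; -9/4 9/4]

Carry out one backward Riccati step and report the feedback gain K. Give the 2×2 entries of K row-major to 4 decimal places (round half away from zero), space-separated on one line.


BᵀP = [4.5000 4.5000; 7.8750 1.1250]
S = R + BᵀPB = [3/2 0; 0 2] + [18.0000 11.2500; 11.2500 9.5625] = [19.5000 11.2500; 11.2500 11.5625]
BᵀPA = [-4.5000 2.2500; 5.6250 -9.5625]
K = S⁻¹·BᵀPA = [-1.1659 1.3507; 1.6209 -2.1412]
A−BK = [0.5450 -0.7095; -0.9336 1.1597]
AᵀP(A−BK) = [14.8863 -19.0024; -19.0024 24.2979]
P' = Q + AᵀP(A−BK) = [16.1363 -20.0024; -20.0024 25.2979]
tr(P') = 41.4341

-1.1659 1.3507 1.6209 -2.1412


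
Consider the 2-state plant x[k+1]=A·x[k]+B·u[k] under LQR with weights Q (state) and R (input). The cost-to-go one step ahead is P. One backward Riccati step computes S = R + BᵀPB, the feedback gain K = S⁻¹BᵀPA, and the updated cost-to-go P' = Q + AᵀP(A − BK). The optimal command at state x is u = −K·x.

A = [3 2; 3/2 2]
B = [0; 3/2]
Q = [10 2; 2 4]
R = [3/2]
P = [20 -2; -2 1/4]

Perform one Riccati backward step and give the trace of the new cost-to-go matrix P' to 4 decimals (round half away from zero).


BᵀP = [-3.0000 0.3750]
S = R + BᵀPB = [3/2] + [0.5625] = [2.0625]
BᵀPA = [-8.4375 -5.2500]
K = S⁻¹·BᵀPA = [-4.0909 -2.5455]
A−BK = [3.0000 2.0000; 7.6364 5.8182]
AᵀP(A−BK) = [128.0455 81.2727; 81.2727 51.6364]
P' = Q + AᵀP(A−BK) = [138.0455 83.2727; 83.2727 55.6364]
tr(P') = 193.6818

193.6818


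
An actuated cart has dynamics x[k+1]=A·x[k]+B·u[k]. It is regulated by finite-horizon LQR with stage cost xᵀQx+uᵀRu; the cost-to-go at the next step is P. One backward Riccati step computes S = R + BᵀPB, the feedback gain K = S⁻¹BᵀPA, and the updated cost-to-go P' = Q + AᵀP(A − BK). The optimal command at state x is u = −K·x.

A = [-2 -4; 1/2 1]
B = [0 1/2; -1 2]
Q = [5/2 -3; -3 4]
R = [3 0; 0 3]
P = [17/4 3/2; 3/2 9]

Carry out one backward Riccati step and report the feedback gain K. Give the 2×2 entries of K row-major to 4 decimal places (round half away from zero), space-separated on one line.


BᵀP = [-1.5000 -9.0000; 5.1250 18.7500]
S = R + BᵀPB = [3 0; 0 3] + [9.0000 -18.7500; -18.7500 40.0625] = [12.0000 -18.7500; -18.7500 43.0625]
BᵀPA = [-1.5000 -3.0000; -0.8750 -1.7500]
K = S⁻¹·BᵀPA = [-0.4904 -0.9807; -0.2338 -0.4677]
A−BK = [-1.8831 -3.7662; 0.4773 0.9546]
AᵀP(A−BK) = [15.3099 30.6198; 30.6198 61.2395]
P' = Q + AᵀP(A−BK) = [17.8099 27.6198; 27.6198 65.2395]
tr(P') = 83.0494

-0.4904 -0.9807 -0.2338 -0.4677


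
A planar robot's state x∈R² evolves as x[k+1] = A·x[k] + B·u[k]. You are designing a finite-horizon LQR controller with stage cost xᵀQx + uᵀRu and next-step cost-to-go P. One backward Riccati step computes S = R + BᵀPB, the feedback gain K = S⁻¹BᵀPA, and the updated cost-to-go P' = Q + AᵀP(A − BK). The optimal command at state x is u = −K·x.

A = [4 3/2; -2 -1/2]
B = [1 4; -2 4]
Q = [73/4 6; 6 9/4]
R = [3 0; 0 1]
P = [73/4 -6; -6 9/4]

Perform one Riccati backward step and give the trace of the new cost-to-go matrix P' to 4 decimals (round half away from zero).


29.9663

BᵀP = [30.2500 -10.5000; 49.0000 -15.0000]
S = R + BᵀPB = [3 0; 0 1] + [51.2500 79.0000; 79.0000 136.0000] = [54.2500 79.0000; 79.0000 137.0000]
BᵀPA = [142.0000 50.6250; 226.0000 81.0000]
K = S⁻¹·BᵀPA = [1.3431 0.4505; 0.8751 0.3315]
A−BK = [-0.8437 -0.2764; -2.8143 -0.9250]
AᵀP(A−BK) = [8.4963 2.8686; 2.8686 0.9700]
P' = Q + AᵀP(A−BK) = [26.7463 8.8686; 8.8686 3.2200]
tr(P') = 29.9663


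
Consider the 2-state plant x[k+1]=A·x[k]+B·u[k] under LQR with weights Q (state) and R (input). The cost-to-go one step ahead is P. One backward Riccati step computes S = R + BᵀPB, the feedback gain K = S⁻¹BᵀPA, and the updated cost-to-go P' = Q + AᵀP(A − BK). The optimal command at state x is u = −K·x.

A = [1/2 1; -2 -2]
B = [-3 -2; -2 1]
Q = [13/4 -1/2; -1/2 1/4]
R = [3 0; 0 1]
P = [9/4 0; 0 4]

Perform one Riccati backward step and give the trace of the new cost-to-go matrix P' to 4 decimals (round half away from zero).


6.7647

BᵀP = [-6.7500 -8.0000; -4.5000 4.0000]
S = R + BᵀPB = [3 0; 0 1] + [36.2500 5.5000; 5.5000 13.0000] = [39.2500 5.5000; 5.5000 14.0000]
BᵀPA = [12.6250 9.2500; -10.2500 -12.5000]
K = S⁻¹·BᵀPA = [0.4490 0.3818; -0.9085 -1.0429]
A−BK = [0.0299 0.0597; -0.1935 -0.1935]
AᵀP(A−BK) = [1.5820 1.6156; 1.6156 1.6827]
P' = Q + AᵀP(A−BK) = [4.8320 1.1156; 1.1156 1.9327]
tr(P') = 6.7647


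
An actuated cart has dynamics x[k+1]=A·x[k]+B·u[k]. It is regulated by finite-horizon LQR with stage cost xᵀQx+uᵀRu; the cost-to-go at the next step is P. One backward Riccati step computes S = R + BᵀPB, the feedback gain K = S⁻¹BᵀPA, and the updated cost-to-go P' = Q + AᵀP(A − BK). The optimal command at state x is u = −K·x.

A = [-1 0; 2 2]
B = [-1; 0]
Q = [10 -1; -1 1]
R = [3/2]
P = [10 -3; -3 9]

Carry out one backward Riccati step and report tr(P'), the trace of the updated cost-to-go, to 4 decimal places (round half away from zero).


BᵀP = [-10.0000 3.0000]
S = R + BᵀPB = [3/2] + [10.0000] = [11.5000]
BᵀPA = [16.0000 6.0000]
K = S⁻¹·BᵀPA = [1.3913 0.5217]
A−BK = [0.3913 0.5217; 2.0000 2.0000]
AᵀP(A−BK) = [35.7391 33.6522; 33.6522 32.8696]
P' = Q + AᵀP(A−BK) = [45.7391 32.6522; 32.6522 33.8696]
tr(P') = 79.6087

79.6087


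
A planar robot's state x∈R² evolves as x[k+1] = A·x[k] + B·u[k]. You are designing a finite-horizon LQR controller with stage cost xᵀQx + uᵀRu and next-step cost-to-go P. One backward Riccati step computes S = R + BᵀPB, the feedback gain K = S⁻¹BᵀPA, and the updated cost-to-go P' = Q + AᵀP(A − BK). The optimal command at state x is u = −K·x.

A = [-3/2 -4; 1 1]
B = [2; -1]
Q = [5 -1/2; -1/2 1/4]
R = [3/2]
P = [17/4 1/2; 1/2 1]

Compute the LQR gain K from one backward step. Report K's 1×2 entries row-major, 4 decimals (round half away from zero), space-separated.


-0.6857 -1.8286

BᵀP = [8.0000 0.0000]
S = R + BᵀPB = [3/2] + [16.0000] = [17.5000]
BᵀPA = [-12.0000 -32.0000]
K = S⁻¹·BᵀPA = [-0.6857 -1.8286]
A−BK = [-0.1286 -0.3429; 0.3143 -0.8286]
AᵀP(A−BK) = [0.8339 1.8071; 1.8071 6.4857]
P' = Q + AᵀP(A−BK) = [5.8339 1.3071; 1.3071 6.7357]
tr(P') = 12.5696


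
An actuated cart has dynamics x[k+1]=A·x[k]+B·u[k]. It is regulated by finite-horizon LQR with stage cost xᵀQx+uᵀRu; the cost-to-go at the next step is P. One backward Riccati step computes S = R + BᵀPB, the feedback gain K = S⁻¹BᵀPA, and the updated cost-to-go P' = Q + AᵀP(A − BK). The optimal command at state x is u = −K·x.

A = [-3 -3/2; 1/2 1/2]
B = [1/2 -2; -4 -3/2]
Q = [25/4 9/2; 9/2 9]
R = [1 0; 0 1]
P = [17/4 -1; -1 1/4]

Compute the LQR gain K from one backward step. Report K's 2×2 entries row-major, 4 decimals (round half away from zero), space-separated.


BᵀP = [6.1250 -1.5000; -7.0000 1.6250]
S = R + BᵀPB = [1 0; 0 1] + [9.0625 -10.0000; -10.0000 11.5625] = [10.0625 -10.0000; -10.0000 12.5625]
BᵀPA = [-19.1250 -9.9375; 21.8125 11.3125]
K = S⁻¹·BᵀPA = [-0.8380 -0.4436; 1.0692 0.5474]
A−BK = [-0.4425 -0.1834; -1.2483 -0.4532]
AᵀP(A−BK) = [1.9626 1.0139; 1.0139 0.5245]
P' = Q + AᵀP(A−BK) = [8.2126 5.5139; 5.5139 9.5245]
tr(P') = 17.7371

-0.8380 -0.4436 1.0692 0.5474


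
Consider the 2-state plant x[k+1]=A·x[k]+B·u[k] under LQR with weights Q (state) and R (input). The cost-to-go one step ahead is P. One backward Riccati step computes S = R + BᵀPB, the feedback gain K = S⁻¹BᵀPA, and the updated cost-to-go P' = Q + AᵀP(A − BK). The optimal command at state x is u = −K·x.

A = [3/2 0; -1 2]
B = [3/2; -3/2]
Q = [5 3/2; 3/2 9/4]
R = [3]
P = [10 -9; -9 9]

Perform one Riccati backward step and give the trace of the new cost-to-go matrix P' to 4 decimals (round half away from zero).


BᵀP = [28.5000 -27.0000]
S = R + BᵀPB = [3] + [83.2500] = [86.2500]
BᵀPA = [69.7500 -54.0000]
K = S⁻¹·BᵀPA = [0.8087 -0.6261]
A−BK = [0.2870 0.9391; 0.2130 1.0609]
AᵀP(A−BK) = [2.0935 -1.3304; -1.3304 2.1913]
P' = Q + AᵀP(A−BK) = [7.0935 0.1696; 0.1696 4.4413]
tr(P') = 11.5348

11.5348


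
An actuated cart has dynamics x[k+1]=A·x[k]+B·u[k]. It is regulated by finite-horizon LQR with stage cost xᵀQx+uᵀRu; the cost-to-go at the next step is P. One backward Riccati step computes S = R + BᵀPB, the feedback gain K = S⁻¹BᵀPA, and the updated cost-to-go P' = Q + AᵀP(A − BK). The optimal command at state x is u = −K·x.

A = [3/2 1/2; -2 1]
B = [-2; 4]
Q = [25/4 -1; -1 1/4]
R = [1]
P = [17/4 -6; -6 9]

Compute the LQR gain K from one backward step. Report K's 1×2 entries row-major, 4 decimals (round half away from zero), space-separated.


-0.5610 0.1231

BᵀP = [-32.5000 48.0000]
S = R + BᵀPB = [1] + [257.0000] = [258.0000]
BᵀPA = [-144.7500 31.7500]
K = S⁻¹·BᵀPA = [-0.5610 0.1231]
A−BK = [0.3779 0.7461; 0.2442 0.5078]
AᵀP(A−BK) = [0.3510 0.0007; 0.0007 0.1553]
P' = Q + AᵀP(A−BK) = [6.6010 -0.9993; -0.9993 0.4053]
tr(P') = 7.0063


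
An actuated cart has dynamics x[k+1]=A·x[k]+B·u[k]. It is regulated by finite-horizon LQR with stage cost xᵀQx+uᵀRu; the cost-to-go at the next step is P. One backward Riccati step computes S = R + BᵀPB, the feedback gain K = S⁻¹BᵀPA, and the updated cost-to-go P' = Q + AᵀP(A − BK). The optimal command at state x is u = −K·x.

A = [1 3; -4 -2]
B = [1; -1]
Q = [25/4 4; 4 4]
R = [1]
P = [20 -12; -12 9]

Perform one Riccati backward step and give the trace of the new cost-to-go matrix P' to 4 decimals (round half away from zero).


BᵀP = [32.0000 -21.0000]
S = R + BᵀPB = [1] + [53.0000] = [54.0000]
BᵀPA = [116.0000 138.0000]
K = S⁻¹·BᵀPA = [2.1481 2.5556]
A−BK = [-1.1481 0.4444; -1.8519 0.5556]
AᵀP(A−BK) = [10.8148 3.5556; 3.5556 7.3333]
P' = Q + AᵀP(A−BK) = [17.0648 7.5556; 7.5556 11.3333]
tr(P') = 28.3981

28.3981


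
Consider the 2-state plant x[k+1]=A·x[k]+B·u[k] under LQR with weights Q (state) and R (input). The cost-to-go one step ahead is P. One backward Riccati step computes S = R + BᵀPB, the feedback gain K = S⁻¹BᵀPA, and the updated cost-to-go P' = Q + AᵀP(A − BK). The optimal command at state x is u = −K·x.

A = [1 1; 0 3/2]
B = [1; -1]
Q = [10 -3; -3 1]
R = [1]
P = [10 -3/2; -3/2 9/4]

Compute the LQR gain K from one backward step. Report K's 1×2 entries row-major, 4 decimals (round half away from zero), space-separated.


0.7077 0.3615

BᵀP = [11.5000 -3.7500]
S = R + BᵀPB = [1] + [15.2500] = [16.2500]
BᵀPA = [11.5000 5.8750]
K = S⁻¹·BᵀPA = [0.7077 0.3615]
A−BK = [0.2923 0.6385; 0.7077 1.8615]
AᵀP(A−BK) = [1.8615 3.5923; 3.5923 8.4385]
P' = Q + AᵀP(A−BK) = [11.8615 0.5923; 0.5923 9.4385]
tr(P') = 21.3000


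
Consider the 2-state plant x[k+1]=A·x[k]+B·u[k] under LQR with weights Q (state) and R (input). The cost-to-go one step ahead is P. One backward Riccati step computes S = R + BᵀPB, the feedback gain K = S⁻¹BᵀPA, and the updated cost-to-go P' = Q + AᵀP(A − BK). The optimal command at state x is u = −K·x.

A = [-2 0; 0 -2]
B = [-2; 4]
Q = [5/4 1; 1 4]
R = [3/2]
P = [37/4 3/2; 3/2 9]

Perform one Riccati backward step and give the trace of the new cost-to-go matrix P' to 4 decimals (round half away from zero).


BᵀP = [-12.5000 33.0000]
S = R + BᵀPB = [3/2] + [157.0000] = [158.5000]
BᵀPA = [25.0000 -66.0000]
K = S⁻¹·BᵀPA = [0.1577 -0.4164]
A−BK = [-1.6845 -0.8328; -0.6309 -0.3344]
AᵀP(A−BK) = [33.0568 16.4101; 16.4101 8.5174]
P' = Q + AᵀP(A−BK) = [34.3068 17.4101; 17.4101 12.5174]
tr(P') = 46.8241

46.8241


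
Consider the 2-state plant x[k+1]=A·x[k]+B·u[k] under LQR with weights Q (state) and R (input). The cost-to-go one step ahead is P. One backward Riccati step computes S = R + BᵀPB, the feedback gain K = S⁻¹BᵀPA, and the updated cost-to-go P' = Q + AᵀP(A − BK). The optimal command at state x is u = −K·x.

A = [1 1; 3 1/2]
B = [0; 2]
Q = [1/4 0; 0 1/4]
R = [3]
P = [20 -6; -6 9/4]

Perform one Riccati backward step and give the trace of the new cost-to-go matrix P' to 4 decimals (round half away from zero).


BᵀP = [-12.0000 4.5000]
S = R + BᵀPB = [3] + [9.0000] = [12.0000]
BᵀPA = [1.5000 -9.7500]
K = S⁻¹·BᵀPA = [0.1250 -0.8125]
A−BK = [1.0000 1.0000; 2.7500 2.1250]
AᵀP(A−BK) = [4.0625 3.5938; 3.5938 6.6406]
P' = Q + AᵀP(A−BK) = [4.3125 3.5938; 3.5938 6.8906]
tr(P') = 11.2031

11.2031


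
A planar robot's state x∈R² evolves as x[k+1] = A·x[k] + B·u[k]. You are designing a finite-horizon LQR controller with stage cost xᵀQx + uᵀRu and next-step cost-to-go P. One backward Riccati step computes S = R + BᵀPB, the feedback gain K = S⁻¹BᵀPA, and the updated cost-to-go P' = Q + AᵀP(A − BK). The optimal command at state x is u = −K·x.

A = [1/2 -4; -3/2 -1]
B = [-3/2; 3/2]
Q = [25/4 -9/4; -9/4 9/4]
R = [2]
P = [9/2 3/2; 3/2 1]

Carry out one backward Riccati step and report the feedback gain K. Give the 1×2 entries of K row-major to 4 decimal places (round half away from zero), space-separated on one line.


-0.1475 2.4590

BᵀP = [-4.5000 -0.7500]
S = R + BᵀPB = [2] + [5.6250] = [7.6250]
BᵀPA = [-1.1250 18.7500]
K = S⁻¹·BᵀPA = [-0.1475 2.4590]
A−BK = [0.2787 -0.3115; -1.2787 -4.6885]
AᵀP(A−BK) = [0.9590 3.5164; 3.5164 38.8934]
P' = Q + AᵀP(A−BK) = [7.2090 1.2664; 1.2664 41.1434]
tr(P') = 48.3525


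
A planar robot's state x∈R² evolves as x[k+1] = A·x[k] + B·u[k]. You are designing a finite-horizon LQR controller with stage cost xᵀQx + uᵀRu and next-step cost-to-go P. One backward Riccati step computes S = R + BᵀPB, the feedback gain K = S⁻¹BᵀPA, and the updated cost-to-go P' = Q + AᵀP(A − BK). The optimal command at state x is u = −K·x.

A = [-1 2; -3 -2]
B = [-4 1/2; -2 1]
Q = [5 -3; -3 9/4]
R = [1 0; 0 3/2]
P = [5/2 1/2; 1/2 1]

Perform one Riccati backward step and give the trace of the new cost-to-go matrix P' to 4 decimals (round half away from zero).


BᵀP = [-11.0000 -4.0000; 1.7500 1.2500]
S = R + BᵀPB = [1 0; 0 3/2] + [52.0000 -9.5000; -9.5000 2.1250] = [53.0000 -9.5000; -9.5000 3.6250]
BᵀPA = [23.0000 -14.0000; -5.5000 1.0000]
K = S⁻¹·BᵀPA = [0.3055 -0.4049; -0.7166 -0.7853]
A−BK = [0.5804 0.7730; -1.6724 -2.0245]
AᵀP(A−BK) = [3.5319 3.9939; 3.9939 5.1166]
P' = Q + AᵀP(A−BK) = [8.5319 0.9939; 0.9939 7.3666]
tr(P') = 15.8985

15.8985


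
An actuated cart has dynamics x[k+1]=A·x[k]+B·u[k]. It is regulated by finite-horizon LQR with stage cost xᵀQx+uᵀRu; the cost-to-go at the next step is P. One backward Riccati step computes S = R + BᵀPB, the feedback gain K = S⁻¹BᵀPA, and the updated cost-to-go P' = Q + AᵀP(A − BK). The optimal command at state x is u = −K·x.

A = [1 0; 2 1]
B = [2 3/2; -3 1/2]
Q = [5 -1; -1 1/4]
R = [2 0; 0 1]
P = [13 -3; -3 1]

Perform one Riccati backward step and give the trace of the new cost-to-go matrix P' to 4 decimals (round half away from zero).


6.3315

BᵀP = [35.0000 -9.0000; 18.0000 -4.0000]
S = R + BᵀPB = [2 0; 0 1] + [97.0000 48.0000; 48.0000 25.0000] = [99.0000 48.0000; 48.0000 26.0000]
BᵀPA = [17.0000 -9.0000; 10.0000 -4.0000]
K = S⁻¹·BᵀPA = [-0.1407 -0.1556; 0.6444 0.1333]
A−BK = [0.3148 0.1111; 1.2556 0.4667]
AᵀP(A−BK) = [0.9481 0.3111; 0.3111 0.1333]
P' = Q + AᵀP(A−BK) = [5.9481 -0.6889; -0.6889 0.3833]
tr(P') = 6.3315


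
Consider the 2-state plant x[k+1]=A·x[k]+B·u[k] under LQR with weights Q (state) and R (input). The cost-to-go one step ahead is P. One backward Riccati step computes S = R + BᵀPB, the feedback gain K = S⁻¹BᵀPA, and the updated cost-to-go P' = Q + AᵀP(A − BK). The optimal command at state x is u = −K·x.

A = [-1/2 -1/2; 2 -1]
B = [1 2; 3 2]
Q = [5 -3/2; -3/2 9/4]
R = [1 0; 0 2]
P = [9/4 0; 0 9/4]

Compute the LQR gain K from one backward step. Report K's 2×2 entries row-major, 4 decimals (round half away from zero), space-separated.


BᵀP = [2.2500 6.7500; 4.5000 4.5000]
S = R + BᵀPB = [1 0; 0 2] + [22.5000 18.0000; 18.0000 18.0000] = [23.5000 18.0000; 18.0000 20.0000]
BᵀPA = [12.3750 -7.8750; 6.7500 -6.7500]
K = S⁻¹·BᵀPA = [0.8630 -0.2466; -0.4392 -0.1156]
A−BK = [-0.4846 -0.0223; 0.2894 -0.0291]
AᵀP(A−BK) = [1.8474 -0.1060; -0.1060 0.0905]
P' = Q + AᵀP(A−BK) = [6.8474 -1.6060; -1.6060 2.3405]
tr(P') = 9.1879

0.8630 -0.2466 -0.4392 -0.1156


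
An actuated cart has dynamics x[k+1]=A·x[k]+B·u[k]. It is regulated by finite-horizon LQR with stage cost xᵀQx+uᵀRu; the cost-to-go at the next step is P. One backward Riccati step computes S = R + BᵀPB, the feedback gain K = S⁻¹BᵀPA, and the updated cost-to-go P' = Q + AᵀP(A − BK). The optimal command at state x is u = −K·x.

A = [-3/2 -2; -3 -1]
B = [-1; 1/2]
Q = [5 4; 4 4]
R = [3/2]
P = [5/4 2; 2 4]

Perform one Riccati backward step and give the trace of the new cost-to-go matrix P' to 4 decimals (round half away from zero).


BᵀP = [-0.2500 0.0000]
S = R + BᵀPB = [3/2] + [0.2500] = [1.7500]
BᵀPA = [0.3750 0.5000]
K = S⁻¹·BᵀPA = [0.2143 0.2857]
A−BK = [-1.2857 -1.7143; -3.1071 -1.1429]
AᵀP(A−BK) = [56.7321 30.6429; 30.6429 16.8571]
P' = Q + AᵀP(A−BK) = [61.7321 34.6429; 34.6429 20.8571]
tr(P') = 82.5893

82.5893


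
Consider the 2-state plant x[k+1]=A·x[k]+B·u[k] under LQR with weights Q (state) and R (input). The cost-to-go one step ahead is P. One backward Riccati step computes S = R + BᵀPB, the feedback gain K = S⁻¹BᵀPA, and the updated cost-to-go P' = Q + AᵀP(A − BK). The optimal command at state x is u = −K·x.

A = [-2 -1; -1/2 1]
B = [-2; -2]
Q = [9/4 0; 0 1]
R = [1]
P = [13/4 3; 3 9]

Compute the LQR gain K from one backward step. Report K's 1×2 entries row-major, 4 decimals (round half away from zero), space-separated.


BᵀP = [-12.5000 -24.0000]
S = R + BᵀPB = [1] + [73.0000] = [74.0000]
BᵀPA = [37.0000 -11.5000]
K = S⁻¹·BᵀPA = [0.5000 -0.1554]
A−BK = [-1.0000 -1.3108; 0.5000 0.6892]
AᵀP(A−BK) = [2.7500 3.2500; 3.2500 4.4628]
P' = Q + AᵀP(A−BK) = [5.0000 3.2500; 3.2500 5.4628]
tr(P') = 10.4628

0.5000 -0.1554


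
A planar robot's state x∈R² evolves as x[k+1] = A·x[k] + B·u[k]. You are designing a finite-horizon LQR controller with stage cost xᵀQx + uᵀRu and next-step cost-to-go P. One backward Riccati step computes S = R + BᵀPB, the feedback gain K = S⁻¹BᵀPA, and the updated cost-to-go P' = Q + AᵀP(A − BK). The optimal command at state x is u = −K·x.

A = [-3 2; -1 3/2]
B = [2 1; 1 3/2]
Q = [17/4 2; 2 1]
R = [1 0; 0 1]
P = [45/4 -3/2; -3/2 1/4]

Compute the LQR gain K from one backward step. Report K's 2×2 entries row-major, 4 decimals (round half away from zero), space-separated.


BᵀP = [21.0000 -2.7500; 9.0000 -1.1250]
S = R + BᵀPB = [1 0; 0 1] + [39.2500 16.8750; 16.8750 7.3125] = [40.2500 16.8750; 16.8750 8.3125]
BᵀPA = [-60.2500 37.8750; -25.8750 16.3125]
K = S⁻¹·BᵀPA = [-1.2886 0.7942; -0.4969 0.3501]
A−BK = [0.0740 0.0615; 1.0339 0.1807]
AᵀP(A−BK) = [2.0066 -1.2149; -1.2149 0.7707]
P' = Q + AᵀP(A−BK) = [6.2566 0.7851; 0.7851 1.7707]
tr(P') = 8.0273

-1.2886 0.7942 -0.4969 0.3501


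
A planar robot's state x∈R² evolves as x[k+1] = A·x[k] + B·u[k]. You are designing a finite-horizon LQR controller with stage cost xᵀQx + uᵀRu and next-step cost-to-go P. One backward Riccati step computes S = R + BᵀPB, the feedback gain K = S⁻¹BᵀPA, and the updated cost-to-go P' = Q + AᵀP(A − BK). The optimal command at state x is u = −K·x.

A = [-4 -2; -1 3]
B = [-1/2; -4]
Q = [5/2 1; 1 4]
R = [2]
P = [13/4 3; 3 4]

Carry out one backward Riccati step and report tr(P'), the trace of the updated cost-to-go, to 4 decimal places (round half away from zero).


BᵀP = [-13.6250 -17.5000]
S = R + BᵀPB = [2] + [76.8125] = [78.8125]
BᵀPA = [72.0000 -25.2500]
K = S⁻¹·BᵀPA = [0.9136 -0.3204]
A−BK = [-3.5432 -2.1602; 2.6542 1.7185]
AᵀP(A−BK) = [14.2236 7.0674; 7.0674 4.9104]
P' = Q + AᵀP(A−BK) = [16.7236 8.0674; 8.0674 8.9104]
tr(P') = 25.6340

25.6340


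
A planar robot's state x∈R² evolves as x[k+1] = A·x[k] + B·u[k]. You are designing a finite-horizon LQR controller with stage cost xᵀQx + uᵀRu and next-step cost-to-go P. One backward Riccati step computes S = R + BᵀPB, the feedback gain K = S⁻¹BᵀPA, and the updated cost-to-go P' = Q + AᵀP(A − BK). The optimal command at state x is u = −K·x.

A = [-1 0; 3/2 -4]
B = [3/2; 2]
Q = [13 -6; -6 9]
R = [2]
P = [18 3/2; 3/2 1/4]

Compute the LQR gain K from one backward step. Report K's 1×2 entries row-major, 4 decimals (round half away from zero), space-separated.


-0.4929 -0.2095

BᵀP = [30.0000 2.7500]
S = R + BᵀPB = [2] + [50.5000] = [52.5000]
BᵀPA = [-25.8750 -11.0000]
K = S⁻¹·BᵀPA = [-0.4929 -0.2095]
A−BK = [-0.2607 0.3143; 2.4857 -3.5810]
AᵀP(A−BK) = [1.3098 -0.9214; -0.9214 1.6952]
P' = Q + AᵀP(A−BK) = [14.3098 -6.9214; -6.9214 10.6952]
tr(P') = 25.0051


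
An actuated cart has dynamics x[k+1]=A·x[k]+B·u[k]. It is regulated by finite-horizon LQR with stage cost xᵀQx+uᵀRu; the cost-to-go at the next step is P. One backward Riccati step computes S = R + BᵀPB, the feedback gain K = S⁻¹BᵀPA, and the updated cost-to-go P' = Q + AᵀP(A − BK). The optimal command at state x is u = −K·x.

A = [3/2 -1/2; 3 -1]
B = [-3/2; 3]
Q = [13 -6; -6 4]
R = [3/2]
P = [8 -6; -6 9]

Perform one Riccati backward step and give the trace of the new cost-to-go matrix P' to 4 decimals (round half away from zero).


38.4563

BᵀP = [-30.0000 36.0000]
S = R + BᵀPB = [3/2] + [153.0000] = [154.5000]
BᵀPA = [63.0000 -21.0000]
K = S⁻¹·BᵀPA = [0.4078 -0.1359]
A−BK = [2.1117 -0.7039; 1.7767 -0.5922]
AᵀP(A−BK) = [19.3107 -6.4369; -6.4369 2.1456]
P' = Q + AᵀP(A−BK) = [32.3107 -12.4369; -12.4369 6.1456]
tr(P') = 38.4563


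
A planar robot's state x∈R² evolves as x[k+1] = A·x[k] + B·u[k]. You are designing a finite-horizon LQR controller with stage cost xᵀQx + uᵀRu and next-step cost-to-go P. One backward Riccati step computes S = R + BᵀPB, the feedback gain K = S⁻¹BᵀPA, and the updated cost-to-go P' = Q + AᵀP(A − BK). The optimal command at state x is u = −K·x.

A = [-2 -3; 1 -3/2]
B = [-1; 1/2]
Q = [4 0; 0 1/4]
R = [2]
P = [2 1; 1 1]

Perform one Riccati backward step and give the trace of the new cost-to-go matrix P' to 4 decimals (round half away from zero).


BᵀP = [-1.5000 -0.5000]
S = R + BᵀPB = [2] + [1.2500] = [3.2500]
BᵀPA = [2.5000 5.2500]
K = S⁻¹·BᵀPA = [0.7692 1.6154]
A−BK = [-1.2308 -1.3846; 0.6154 -2.3077]
AᵀP(A−BK) = [3.0769 6.4615; 6.4615 20.7692]
P' = Q + AᵀP(A−BK) = [7.0769 6.4615; 6.4615 21.0192]
tr(P') = 28.0962

28.0962


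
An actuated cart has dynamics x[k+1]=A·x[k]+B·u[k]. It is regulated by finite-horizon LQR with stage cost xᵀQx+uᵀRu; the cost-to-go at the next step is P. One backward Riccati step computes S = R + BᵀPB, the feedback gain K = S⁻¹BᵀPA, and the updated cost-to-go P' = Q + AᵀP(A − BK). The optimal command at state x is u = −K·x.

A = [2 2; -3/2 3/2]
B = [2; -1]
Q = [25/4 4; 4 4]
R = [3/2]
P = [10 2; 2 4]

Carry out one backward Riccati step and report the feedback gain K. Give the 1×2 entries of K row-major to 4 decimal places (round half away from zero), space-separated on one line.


0.9600 0.9600

BᵀP = [18.0000 0.0000]
S = R + BᵀPB = [3/2] + [36.0000] = [37.5000]
BᵀPA = [36.0000 36.0000]
K = S⁻¹·BᵀPA = [0.9600 0.9600]
A−BK = [0.0800 0.0800; -0.5400 2.4600]
AᵀP(A−BK) = [2.4400 -3.5600; -3.5600 26.4400]
P' = Q + AᵀP(A−BK) = [8.6900 0.4400; 0.4400 30.4400]
tr(P') = 39.1300


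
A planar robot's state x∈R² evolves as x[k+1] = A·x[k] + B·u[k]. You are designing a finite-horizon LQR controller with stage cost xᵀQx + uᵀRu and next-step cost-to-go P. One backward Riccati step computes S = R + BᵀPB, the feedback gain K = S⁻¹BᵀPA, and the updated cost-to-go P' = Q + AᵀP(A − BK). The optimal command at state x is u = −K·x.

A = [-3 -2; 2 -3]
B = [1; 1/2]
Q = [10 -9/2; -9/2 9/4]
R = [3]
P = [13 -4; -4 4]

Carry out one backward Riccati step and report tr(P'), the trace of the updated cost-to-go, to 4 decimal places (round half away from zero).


BᵀP = [11.0000 -2.0000]
S = R + BᵀPB = [3] + [10.0000] = [13.0000]
BᵀPA = [-37.0000 -16.0000]
K = S⁻¹·BᵀPA = [-2.8462 -1.2308]
A−BK = [-0.1538 -0.7692; 3.4231 -2.3846]
AᵀP(A−BK) = [75.6923 -11.5385; -11.5385 20.3077]
P' = Q + AᵀP(A−BK) = [85.6923 -16.0385; -16.0385 22.5577]
tr(P') = 108.2500

108.2500


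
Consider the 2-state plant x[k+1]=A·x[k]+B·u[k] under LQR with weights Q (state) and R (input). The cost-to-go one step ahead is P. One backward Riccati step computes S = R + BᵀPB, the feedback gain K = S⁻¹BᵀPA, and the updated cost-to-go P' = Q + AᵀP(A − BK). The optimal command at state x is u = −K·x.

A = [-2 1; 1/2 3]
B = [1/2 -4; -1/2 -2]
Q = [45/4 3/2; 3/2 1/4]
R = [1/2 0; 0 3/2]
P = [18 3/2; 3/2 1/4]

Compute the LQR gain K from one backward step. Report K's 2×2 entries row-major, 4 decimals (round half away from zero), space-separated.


-0.3536 -0.2855 0.4281 -0.3316

BᵀP = [8.2500 0.6250; -75.0000 -6.5000]
S = R + BᵀPB = [1/2 0; 0 3/2] + [3.8125 -34.2500; -34.2500 313.0000] = [4.3125 -34.2500; -34.2500 314.5000]
BᵀPA = [-16.1875 10.1250; 146.7500 -94.5000]
K = S⁻¹·BᵀPA = [-0.3536 -0.2855; 0.4281 -0.3316]
A−BK = [-0.1108 -0.1835; 1.1794 2.1941]
AᵀP(A−BK) = [0.5141 0.1612; 0.1612 0.8074]
P' = Q + AᵀP(A−BK) = [11.7641 1.6612; 1.6612 1.0574]
tr(P') = 12.8216


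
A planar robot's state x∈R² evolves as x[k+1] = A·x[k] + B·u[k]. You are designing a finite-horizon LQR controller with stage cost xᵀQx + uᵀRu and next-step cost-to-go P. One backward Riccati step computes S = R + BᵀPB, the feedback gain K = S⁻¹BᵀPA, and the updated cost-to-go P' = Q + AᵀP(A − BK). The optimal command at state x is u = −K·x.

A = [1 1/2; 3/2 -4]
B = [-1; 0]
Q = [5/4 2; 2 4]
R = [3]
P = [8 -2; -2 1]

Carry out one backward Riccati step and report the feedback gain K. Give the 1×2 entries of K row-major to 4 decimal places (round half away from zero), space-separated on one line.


-0.4545 -1.0909

BᵀP = [-8.0000 2.0000]
S = R + BᵀPB = [3] + [8.0000] = [11.0000]
BᵀPA = [-5.0000 -12.0000]
K = S⁻¹·BᵀPA = [-0.4545 -1.0909]
A−BK = [0.5455 -0.5909; 1.5000 -4.0000]
AᵀP(A−BK) = [1.9773 -0.9545; -0.9545 12.9091]
P' = Q + AᵀP(A−BK) = [3.2273 1.0455; 1.0455 16.9091]
tr(P') = 20.1364


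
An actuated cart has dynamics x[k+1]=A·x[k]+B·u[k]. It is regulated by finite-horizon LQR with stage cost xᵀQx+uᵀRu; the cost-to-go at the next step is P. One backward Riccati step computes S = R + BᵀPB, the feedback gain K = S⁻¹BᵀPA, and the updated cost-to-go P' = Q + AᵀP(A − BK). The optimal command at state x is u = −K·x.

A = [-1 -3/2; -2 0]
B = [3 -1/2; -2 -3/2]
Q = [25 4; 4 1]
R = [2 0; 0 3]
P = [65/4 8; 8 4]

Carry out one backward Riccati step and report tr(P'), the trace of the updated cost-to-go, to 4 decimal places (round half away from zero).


28.9268

BᵀP = [32.7500 16.0000; -20.1250 -10.0000]
S = R + BᵀPB = [2 0; 0 3] + [66.2500 -40.3750; -40.3750 25.0625] = [68.2500 -40.3750; -40.3750 28.0625]
BᵀPA = [-64.7500 -49.1250; 40.1250 30.1875]
K = S⁻¹·BᵀPA = [-0.6909 -0.5603; 0.4358 0.2696]
A−BK = [1.2907 0.3157; -2.7282 -0.7161]
AᵀP(A−BK) = [2.0272 1.2784; 1.2784 0.8996]
P' = Q + AᵀP(A−BK) = [27.0272 5.2784; 5.2784 1.8996]
tr(P') = 28.9268


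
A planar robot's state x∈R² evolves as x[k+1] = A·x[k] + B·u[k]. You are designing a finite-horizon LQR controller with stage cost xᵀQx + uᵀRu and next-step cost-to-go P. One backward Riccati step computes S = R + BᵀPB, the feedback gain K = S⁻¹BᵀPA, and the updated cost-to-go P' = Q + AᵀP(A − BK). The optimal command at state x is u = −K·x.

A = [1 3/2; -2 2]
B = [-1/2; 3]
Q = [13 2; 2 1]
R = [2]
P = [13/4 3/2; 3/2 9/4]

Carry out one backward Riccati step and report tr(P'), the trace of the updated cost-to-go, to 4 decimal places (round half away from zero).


BᵀP = [2.8750 6.0000]
S = R + BᵀPB = [2] + [16.5625] = [18.5625]
BᵀPA = [-9.1250 16.3125]
K = S⁻¹·BᵀPA = [-0.4916 0.8788]
A−BK = [0.7542 1.9394; -0.5253 -0.6364]
AᵀP(A−BK) = [1.7643 2.3939; 2.3939 10.9773]
P' = Q + AᵀP(A−BK) = [14.7643 4.3939; 4.3939 11.9773]
tr(P') = 26.7416

26.7416


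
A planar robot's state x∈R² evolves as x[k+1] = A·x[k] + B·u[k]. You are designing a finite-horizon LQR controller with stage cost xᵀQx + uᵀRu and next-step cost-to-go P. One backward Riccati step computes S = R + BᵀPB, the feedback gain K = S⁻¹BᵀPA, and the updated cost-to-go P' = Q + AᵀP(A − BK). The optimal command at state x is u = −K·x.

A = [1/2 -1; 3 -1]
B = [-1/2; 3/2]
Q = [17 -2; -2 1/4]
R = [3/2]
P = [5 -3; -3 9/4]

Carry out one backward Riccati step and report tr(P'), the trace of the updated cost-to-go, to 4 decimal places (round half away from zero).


BᵀP = [-7.0000 4.8750]
S = R + BᵀPB = [3/2] + [10.8125] = [12.3125]
BᵀPA = [11.1250 2.1250]
K = S⁻¹·BᵀPA = [0.9036 0.1726]
A−BK = [0.9518 -0.9137; 1.6447 -1.2589]
AᵀP(A−BK) = [2.4480 -0.6701; -0.6701 0.8832]
P' = Q + AᵀP(A−BK) = [19.4480 -2.6701; -2.6701 1.1332]
tr(P') = 20.5812

20.5812


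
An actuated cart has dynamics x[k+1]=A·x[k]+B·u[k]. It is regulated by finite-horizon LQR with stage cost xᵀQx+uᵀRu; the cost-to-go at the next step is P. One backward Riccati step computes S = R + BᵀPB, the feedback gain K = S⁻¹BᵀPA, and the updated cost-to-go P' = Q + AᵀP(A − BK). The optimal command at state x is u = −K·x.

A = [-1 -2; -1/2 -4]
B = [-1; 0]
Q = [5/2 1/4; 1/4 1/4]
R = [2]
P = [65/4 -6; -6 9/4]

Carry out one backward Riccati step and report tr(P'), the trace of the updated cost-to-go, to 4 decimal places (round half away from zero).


4.9837

BᵀP = [-16.2500 6.0000]
S = R + BᵀPB = [2] + [16.2500] = [18.2500]
BᵀPA = [13.2500 8.5000]
K = S⁻¹·BᵀPA = [0.7260 0.4658]
A−BK = [-0.2740 -1.5342; -0.5000 -4.0000]
AᵀP(A−BK) = [1.1926 0.8288; 0.8288 1.0411]
P' = Q + AᵀP(A−BK) = [3.6926 1.0788; 1.0788 1.2911]
tr(P') = 4.9837


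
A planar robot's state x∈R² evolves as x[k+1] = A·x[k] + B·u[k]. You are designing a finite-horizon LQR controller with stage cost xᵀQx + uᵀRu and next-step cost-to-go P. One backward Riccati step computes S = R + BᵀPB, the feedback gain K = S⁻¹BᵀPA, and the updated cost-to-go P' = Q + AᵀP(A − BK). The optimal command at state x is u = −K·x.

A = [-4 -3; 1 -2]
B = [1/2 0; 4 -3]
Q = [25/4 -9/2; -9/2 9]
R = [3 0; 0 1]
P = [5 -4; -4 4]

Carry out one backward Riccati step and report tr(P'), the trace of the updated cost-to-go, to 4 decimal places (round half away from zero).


42.7832

BᵀP = [-13.5000 14.0000; 12.0000 -12.0000]
S = R + BᵀPB = [3 0; 0 1] + [49.2500 -42.0000; -42.0000 36.0000] = [52.2500 -42.0000; -42.0000 37.0000]
BᵀPA = [68.0000 12.5000; -60.0000 -12.0000]
K = S⁻¹·BᵀPA = [-0.0236 -0.2452; -1.6484 -0.6027]
A−BK = [-3.9882 -2.8774; -3.8508 -2.8272]
AᵀP(A−BK) = [18.7001 12.5140; 12.5140 8.8331]
P' = Q + AᵀP(A−BK) = [24.9501 8.0140; 8.0140 17.8331]
tr(P') = 42.7832


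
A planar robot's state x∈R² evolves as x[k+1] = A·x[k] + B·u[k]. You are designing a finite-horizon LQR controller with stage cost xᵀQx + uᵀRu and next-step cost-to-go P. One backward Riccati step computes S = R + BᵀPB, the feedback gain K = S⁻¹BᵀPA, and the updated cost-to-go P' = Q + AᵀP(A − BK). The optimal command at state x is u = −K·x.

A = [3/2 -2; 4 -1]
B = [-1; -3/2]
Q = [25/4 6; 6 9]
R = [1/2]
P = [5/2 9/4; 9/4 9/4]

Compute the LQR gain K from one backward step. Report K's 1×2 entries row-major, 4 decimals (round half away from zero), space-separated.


BᵀP = [-5.8750 -5.6250]
S = R + BᵀPB = [1/2] + [14.3125] = [14.8125]
BᵀPA = [-31.3125 17.3750]
K = S⁻¹·BᵀPA = [-2.1139 1.1730]
A−BK = [-0.6139 -0.8270; 0.8291 0.7595]
AᵀP(A−BK) = [2.4328 -1.1456; -1.1456 0.8692]
P' = Q + AᵀP(A−BK) = [8.6828 4.8544; 4.8544 9.8692]
tr(P') = 18.5520

-2.1139 1.1730


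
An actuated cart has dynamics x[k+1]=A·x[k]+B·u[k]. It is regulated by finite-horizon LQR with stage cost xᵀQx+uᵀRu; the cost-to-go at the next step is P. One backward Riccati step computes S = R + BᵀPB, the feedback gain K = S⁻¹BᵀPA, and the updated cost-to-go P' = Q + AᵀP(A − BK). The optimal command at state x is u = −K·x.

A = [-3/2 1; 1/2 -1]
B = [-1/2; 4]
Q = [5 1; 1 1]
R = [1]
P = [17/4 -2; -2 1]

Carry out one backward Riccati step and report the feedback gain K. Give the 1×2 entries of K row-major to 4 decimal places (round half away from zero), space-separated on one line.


0.6787 -0.5803

BᵀP = [-10.1250 5.0000]
S = R + BᵀPB = [1] + [25.0625] = [26.0625]
BᵀPA = [17.6875 -15.1250]
K = S⁻¹·BᵀPA = [0.6787 -0.5803]
A−BK = [-1.1607 0.7098; -2.2146 1.3213]
AᵀP(A−BK) = [0.8088 -0.6103; -0.6103 0.4724]
P' = Q + AᵀP(A−BK) = [5.8088 0.3897; 0.3897 1.4724]
tr(P') = 7.2812


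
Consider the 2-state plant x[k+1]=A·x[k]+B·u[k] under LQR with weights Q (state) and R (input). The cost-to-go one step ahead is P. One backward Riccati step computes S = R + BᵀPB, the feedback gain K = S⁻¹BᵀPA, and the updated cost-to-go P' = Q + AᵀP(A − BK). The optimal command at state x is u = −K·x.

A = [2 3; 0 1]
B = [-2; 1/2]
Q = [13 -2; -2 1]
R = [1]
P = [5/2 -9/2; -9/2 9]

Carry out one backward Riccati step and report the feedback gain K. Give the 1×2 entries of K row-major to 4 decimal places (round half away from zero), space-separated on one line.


-0.6517 -0.3708

BᵀP = [-7.2500 13.5000]
S = R + BᵀPB = [1] + [21.2500] = [22.2500]
BᵀPA = [-14.5000 -8.2500]
K = S⁻¹·BᵀPA = [-0.6517 -0.3708]
A−BK = [0.6966 2.2584; 0.3258 1.1854]
AᵀP(A−BK) = [0.5506 0.6236; 0.6236 1.4410]
P' = Q + AᵀP(A−BK) = [13.5506 -1.3764; -1.3764 2.4410]
tr(P') = 15.9916


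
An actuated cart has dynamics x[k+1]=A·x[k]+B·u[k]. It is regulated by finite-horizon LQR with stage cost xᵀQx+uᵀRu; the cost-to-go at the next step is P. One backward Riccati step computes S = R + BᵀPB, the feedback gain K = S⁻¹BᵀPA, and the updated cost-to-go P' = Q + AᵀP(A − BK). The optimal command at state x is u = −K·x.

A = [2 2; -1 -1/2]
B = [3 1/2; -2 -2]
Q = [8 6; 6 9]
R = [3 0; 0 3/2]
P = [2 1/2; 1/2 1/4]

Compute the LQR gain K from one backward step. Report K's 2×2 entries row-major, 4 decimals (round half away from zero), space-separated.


0.5630 0.5965 -0.0157 -0.0866

BᵀP = [5.0000 1.0000; 0.0000 -0.2500]
S = R + BᵀPB = [3 0; 0 3/2] + [13.0000 0.5000; 0.5000 0.5000] = [16.0000 0.5000; 0.5000 2.0000]
BᵀPA = [9.0000 9.5000; 0.2500 0.1250]
K = S⁻¹·BᵀPA = [0.5630 0.5965; -0.0157 -0.0866]
A−BK = [0.3189 0.2539; 0.0945 0.5197]
AᵀP(A−BK) = [1.1870 1.2785; 1.2785 1.4070]
P' = Q + AᵀP(A−BK) = [9.1870 7.2785; 7.2785 10.4070]
tr(P') = 19.5940


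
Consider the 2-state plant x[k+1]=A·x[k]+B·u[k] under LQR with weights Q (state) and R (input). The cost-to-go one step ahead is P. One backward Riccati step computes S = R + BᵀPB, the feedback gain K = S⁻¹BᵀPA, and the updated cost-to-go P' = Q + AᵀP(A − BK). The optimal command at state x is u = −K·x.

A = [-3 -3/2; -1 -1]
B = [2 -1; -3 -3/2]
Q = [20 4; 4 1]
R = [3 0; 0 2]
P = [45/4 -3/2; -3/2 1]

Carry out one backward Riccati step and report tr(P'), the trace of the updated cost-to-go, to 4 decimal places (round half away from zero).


BᵀP = [27.0000 -6.0000; -9.0000 0.0000]
S = R + BᵀPB = [3 0; 0 2] + [72.0000 -18.0000; -18.0000 9.0000] = [75.0000 -18.0000; -18.0000 11.0000]
BᵀPA = [-75.0000 -34.5000; 27.0000 13.5000]
K = S⁻¹·BᵀPA = [-0.6766 -0.2725; 1.3473 0.7814]
A−BK = [-0.2994 -0.1737; -1.0090 -0.6452]
AᵀP(A−BK) = [6.1243 3.3421; 3.3421 1.8634]
P' = Q + AᵀP(A−BK) = [26.1243 7.3421; 7.3421 2.8634]
tr(P') = 28.9876

28.9876
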